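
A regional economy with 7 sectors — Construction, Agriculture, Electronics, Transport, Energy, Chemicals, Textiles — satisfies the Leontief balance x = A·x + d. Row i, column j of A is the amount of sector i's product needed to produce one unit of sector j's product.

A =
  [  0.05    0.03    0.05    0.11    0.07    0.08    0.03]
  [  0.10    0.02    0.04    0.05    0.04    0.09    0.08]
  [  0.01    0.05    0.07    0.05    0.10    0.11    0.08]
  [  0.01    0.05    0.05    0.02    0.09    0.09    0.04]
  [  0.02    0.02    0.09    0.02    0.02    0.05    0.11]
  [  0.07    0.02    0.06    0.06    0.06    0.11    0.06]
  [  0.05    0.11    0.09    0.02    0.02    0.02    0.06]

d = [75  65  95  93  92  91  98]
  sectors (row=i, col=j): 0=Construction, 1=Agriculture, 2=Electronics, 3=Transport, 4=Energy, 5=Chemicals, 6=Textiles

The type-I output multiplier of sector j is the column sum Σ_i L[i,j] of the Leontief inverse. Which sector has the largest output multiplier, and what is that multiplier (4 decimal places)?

Form M = I − A:
  [  0.95   -0.03   -0.05   -0.11   -0.07   -0.08   -0.03]
  [ -0.10    0.98   -0.04   -0.05   -0.04   -0.09   -0.08]
  [ -0.01   -0.05    0.93   -0.05   -0.10   -0.11   -0.08]
  [ -0.01   -0.05   -0.05    0.98   -0.09   -0.09   -0.04]
  [ -0.02   -0.02   -0.09   -0.02    0.98   -0.05   -0.11]
  [ -0.07   -0.02   -0.06   -0.06   -0.06    0.89   -0.06]
  [ -0.05   -0.11   -0.09   -0.02   -0.02   -0.02    0.94]
Leontief inverse L = M⁻¹:
  [  1.0777    0.0586    0.0950    0.1410    0.1119    0.1368    0.0753]
  [  0.1314    1.0516    0.0859    0.0858    0.0803    0.1447    0.1233]
  [  0.0443    0.0845    1.1236    0.0827    0.1421    0.1708    0.1353]
  [  0.0366    0.0735    0.0898    1.0453    0.1208    0.1362    0.0824]
  [  0.0437    0.0500    0.1288    0.0441    1.0514    0.0918    0.1474]
  [  0.1016    0.0516    0.1086    0.0955    0.1030    1.1692    0.1076]
  [  0.0808    0.1380    0.1296    0.0507    0.0561    0.0703    1.1024]
Total output x = L · d:
  x_0 = 1.0777·75 + 0.0586·65 + 0.0950·95 + 0.1410·93 + 0.1119·92 + 0.1368·91 + 0.0753·98 = 136.8870
  x_1 = 0.1314·75 + 1.0516·65 + 0.0859·95 + 0.0858·93 + 0.0803·92 + 0.1447·91 + 0.1233·98 = 126.9960
  x_2 = 0.0443·75 + 0.0845·65 + 1.1236·95 + 0.0827·93 + 0.1421·92 + 0.1708·91 + 0.1353·98 = 165.1149
  x_3 = 0.0366·75 + 0.0735·65 + 0.0898·95 + 1.0453·93 + 0.1208·92 + 0.1362·91 + 0.0824·98 = 144.8455
  x_4 = 0.0437·75 + 0.0500·65 + 0.1288·95 + 0.0441·93 + 1.0514·92 + 0.0918·91 + 0.1474·98 = 142.3936
  x_5 = 0.1016·75 + 0.0516·65 + 0.1086·95 + 0.0955·93 + 0.1030·92 + 1.1692·91 + 0.1076·98 = 156.5868
  x_6 = 0.0808·75 + 0.1380·65 + 0.1296·95 + 0.0507·93 + 0.0561·92 + 0.0703·91 + 1.1024·98 = 151.6498
Output multipliers (column sums of L):
  Construction: 1.5160
  Agriculture: 1.5078
  Electronics: 1.7614
  Transport: 1.5451
  Energy: 1.6656
  Chemicals: 1.9197
  Textiles: 1.7736

Chemicals (1.9197)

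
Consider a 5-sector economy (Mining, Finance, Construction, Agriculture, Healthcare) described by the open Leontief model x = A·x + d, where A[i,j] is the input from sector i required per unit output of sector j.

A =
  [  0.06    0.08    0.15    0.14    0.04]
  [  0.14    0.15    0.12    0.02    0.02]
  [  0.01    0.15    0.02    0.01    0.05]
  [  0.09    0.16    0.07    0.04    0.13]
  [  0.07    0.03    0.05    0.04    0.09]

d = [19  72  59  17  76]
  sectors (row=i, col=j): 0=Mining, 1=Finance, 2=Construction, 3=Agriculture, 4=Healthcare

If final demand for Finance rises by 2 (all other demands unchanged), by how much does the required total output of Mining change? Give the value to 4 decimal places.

0.3550

Form M = I − A:
  [  0.94   -0.08   -0.15   -0.14   -0.04]
  [ -0.14    0.85   -0.12   -0.02   -0.02]
  [ -0.01   -0.15    0.98   -0.01   -0.05]
  [ -0.09   -0.16   -0.07    0.96   -0.13]
  [ -0.07   -0.03   -0.05   -0.04    0.91]
Leontief inverse L = M⁻¹:
  [  1.1156    0.1775    0.2093    0.1723    0.0891]
  [  0.1966    1.2413    0.1891    0.0588    0.0547]
  [  0.0482    0.1982    1.0573    0.0250    0.0681]
  [  0.1547    0.2483    0.1400    1.0781    0.1740]
  [  0.1017    0.0764    0.0866    0.0640    1.1189]
Total output x = L · d:
  x_0 = 1.1156·19 + 0.1775·72 + 0.2093·59 + 0.1723·17 + 0.0891·76 = 56.0263
  x_1 = 0.1966·19 + 1.2413·72 + 0.1891·59 + 0.0588·17 + 0.0547·76 = 109.4245
  x_2 = 0.0482·19 + 0.1982·72 + 1.0573·59 + 0.0250·17 + 0.0681·76 = 83.1772
  x_3 = 0.1547·19 + 0.2483·72 + 0.1400·59 + 1.0781·17 + 0.1740·76 = 60.6246
  x_4 = 0.1017·19 + 0.0764·72 + 0.0866·59 + 0.0640·17 + 1.1189·76 = 98.6686
Δx_0 = L[0,1] · Δd_1 = 0.1775 · 2 = 0.3550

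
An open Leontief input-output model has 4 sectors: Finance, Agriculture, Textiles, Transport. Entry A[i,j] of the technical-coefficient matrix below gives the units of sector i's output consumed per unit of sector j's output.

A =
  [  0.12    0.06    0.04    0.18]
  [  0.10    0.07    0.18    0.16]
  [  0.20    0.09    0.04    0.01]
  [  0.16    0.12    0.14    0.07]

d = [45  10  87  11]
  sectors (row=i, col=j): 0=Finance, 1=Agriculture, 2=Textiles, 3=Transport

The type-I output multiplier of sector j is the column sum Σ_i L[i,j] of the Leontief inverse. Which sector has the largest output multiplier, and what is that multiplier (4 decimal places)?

Form M = I − A:
  [  0.88   -0.06   -0.04   -0.18]
  [ -0.10    0.93   -0.18   -0.16]
  [ -0.20   -0.09    0.96   -0.01]
  [ -0.16   -0.12   -0.14    0.93]
Leontief inverse L = M⁻¹:
  [  1.2229    0.1231    0.1118    0.2591]
  [  0.2343    1.1473    0.2607    0.2455]
  [  0.2797    0.1352    1.0917    0.0891]
  [  0.2827    0.1896    0.2172    1.1649]
Total output x = L · d:
  x_0 = 1.2229·45 + 0.1231·10 + 0.1118·87 + 0.2591·11 = 68.8395
  x_1 = 0.2343·45 + 1.1473·10 + 0.2607·87 + 0.2455·11 = 47.3950
  x_2 = 0.2797·45 + 0.1352·10 + 1.0917·87 + 0.0891·11 = 109.8924
  x_3 = 0.2827·45 + 0.1896·10 + 0.2172·87 + 1.1649·11 = 46.3297
Output multipliers (column sums of L):
  Finance: 2.0195
  Agriculture: 1.5952
  Textiles: 1.6814
  Transport: 1.7587

Finance (2.0195)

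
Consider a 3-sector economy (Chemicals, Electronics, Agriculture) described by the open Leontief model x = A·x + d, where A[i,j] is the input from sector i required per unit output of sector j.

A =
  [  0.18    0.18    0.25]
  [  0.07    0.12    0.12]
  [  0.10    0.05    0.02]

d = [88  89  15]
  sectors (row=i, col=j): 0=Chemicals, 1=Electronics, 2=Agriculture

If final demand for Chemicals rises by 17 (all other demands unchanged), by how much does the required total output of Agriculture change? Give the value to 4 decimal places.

2.3396

Form M = I − A:
  [  0.82   -0.18   -0.25]
  [ -0.07    0.88   -0.12]
  [ -0.10   -0.05    0.98]
Leontief inverse L = M⁻¹:
  [  1.2881    0.2841    0.3634]
  [  0.1212    1.1711    0.1743]
  [  0.1376    0.0887    1.0664]
Total output x = L · d:
  x_0 = 1.2881·88 + 0.2841·89 + 0.3634·15 = 144.0883
  x_1 = 0.1212·88 + 1.1711·89 + 0.1743·15 = 117.5076
  x_2 = 0.1376·88 + 0.0887·89 + 1.0664·15 = 36.0043
Δx_2 = L[2,0] · Δd_0 = 0.1376 · 17 = 2.3396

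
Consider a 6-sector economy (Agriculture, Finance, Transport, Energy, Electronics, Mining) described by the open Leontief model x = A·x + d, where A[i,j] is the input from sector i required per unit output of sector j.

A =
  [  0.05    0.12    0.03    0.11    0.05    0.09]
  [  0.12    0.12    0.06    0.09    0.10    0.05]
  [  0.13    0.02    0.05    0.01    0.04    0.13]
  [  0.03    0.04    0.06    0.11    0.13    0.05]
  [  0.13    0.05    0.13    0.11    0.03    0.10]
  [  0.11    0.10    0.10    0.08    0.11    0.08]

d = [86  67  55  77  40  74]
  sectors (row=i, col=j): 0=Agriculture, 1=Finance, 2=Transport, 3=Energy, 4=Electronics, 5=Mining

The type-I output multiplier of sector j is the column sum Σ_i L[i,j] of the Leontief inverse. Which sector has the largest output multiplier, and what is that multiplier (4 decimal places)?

Form M = I − A:
  [  0.95   -0.12   -0.03   -0.11   -0.05   -0.09]
  [ -0.12    0.88   -0.06   -0.09   -0.10   -0.05]
  [ -0.13   -0.02    0.95   -0.01   -0.04   -0.13]
  [ -0.03   -0.04   -0.06    0.89   -0.13   -0.05]
  [ -0.13   -0.05   -0.13   -0.11    0.97   -0.10]
  [ -0.11   -0.10   -0.10   -0.08   -0.11    0.92]
Leontief inverse L = M⁻¹:
  [  1.1308    0.1900    0.0934    0.1897    0.1251    0.1581]
  [  0.2164    1.2029    0.1334    0.1844    0.1807    0.1351]
  [  0.1995    0.0832    1.1026    0.0748    0.0964    0.1944]
  [  0.1061    0.0953    0.1228    1.1821    0.1922    0.1180]
  [  0.2238    0.1286    0.1996    0.1973    1.1118    0.1887]
  [  0.2164    0.1862    0.1801    0.1772    0.1947    1.1745]
Total output x = L · d:
  x_0 = 1.1308·86 + 0.1900·67 + 0.0934·55 + 0.1897·77 + 0.1251·40 + 0.1581·74 = 146.4288
  x_1 = 0.2164·86 + 1.2029·67 + 0.1334·55 + 0.1844·77 + 0.1807·40 + 0.1351·74 = 137.9558
  x_2 = 0.1995·86 + 0.0832·67 + 1.1026·55 + 0.0748·77 + 0.0964·40 + 0.1944·74 = 107.3728
  x_3 = 0.1061·86 + 0.0953·67 + 0.1228·55 + 1.1821·77 + 0.1922·40 + 0.1180·74 = 129.7090
  x_4 = 0.2238·86 + 0.1286·67 + 0.1996·55 + 0.1973·77 + 1.1118·40 + 0.1887·74 = 112.4675
  x_5 = 0.2164·86 + 0.1862·67 + 0.1801·55 + 0.1772·77 + 0.1947·40 + 1.1745·74 = 149.3350
Output multipliers (column sums of L):
  Agriculture: 2.0930
  Finance: 1.8863
  Transport: 1.8319
  Energy: 2.0055
  Electronics: 1.9008
  Mining: 1.9687

Agriculture (2.0930)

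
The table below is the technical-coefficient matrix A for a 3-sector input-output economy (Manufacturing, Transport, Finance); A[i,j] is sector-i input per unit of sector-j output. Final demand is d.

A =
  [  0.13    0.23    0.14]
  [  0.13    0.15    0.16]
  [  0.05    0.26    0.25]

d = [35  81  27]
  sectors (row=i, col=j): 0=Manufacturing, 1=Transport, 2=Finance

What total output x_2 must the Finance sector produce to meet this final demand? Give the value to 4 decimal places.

Form M = I − A:
  [  0.87   -0.23   -0.14]
  [ -0.13    0.85   -0.16]
  [ -0.05   -0.26    0.75]
Leontief inverse L = M⁻¹:
  [  1.2325    0.4321    0.3222]
  [  0.2182    1.3351    0.3256]
  [  0.1578    0.4916    1.4677]
Total output x = L · d:
  x_0 = 1.2325·35 + 0.4321·81 + 0.3222·27 = 86.8360
  x_1 = 0.2182·35 + 1.3351·81 + 0.3256·27 = 124.5699
  x_2 = 0.1578·35 + 0.4916·81 + 1.4677·27 = 84.9733

84.9733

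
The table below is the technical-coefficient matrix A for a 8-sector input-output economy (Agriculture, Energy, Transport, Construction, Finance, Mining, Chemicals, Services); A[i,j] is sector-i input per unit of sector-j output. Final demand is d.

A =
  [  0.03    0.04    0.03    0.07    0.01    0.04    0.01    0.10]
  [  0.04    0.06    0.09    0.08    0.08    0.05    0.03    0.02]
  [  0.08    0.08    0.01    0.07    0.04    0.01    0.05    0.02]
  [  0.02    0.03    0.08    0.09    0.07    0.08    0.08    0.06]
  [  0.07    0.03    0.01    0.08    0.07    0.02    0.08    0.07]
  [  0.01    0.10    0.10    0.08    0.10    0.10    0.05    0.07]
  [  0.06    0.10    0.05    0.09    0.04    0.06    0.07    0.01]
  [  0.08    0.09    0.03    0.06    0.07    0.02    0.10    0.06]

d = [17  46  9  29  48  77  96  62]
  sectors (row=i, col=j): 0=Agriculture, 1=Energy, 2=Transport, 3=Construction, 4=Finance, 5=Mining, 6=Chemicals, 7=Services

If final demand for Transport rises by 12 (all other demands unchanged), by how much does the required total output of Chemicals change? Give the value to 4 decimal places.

Form M = I − A:
  [  0.97   -0.04   -0.03   -0.07   -0.01   -0.04   -0.01   -0.10]
  [ -0.04    0.94   -0.09   -0.08   -0.08   -0.05   -0.03   -0.02]
  [ -0.08   -0.08    0.99   -0.07   -0.04   -0.01   -0.05   -0.02]
  [ -0.02   -0.03   -0.08    0.91   -0.07   -0.08   -0.08   -0.06]
  [ -0.07   -0.03   -0.01   -0.08    0.93   -0.02   -0.08   -0.07]
  [ -0.01   -0.10   -0.10   -0.08   -0.10    0.90   -0.05   -0.07]
  [ -0.06   -0.10   -0.05   -0.09   -0.04   -0.06    0.93   -0.01]
  [ -0.08   -0.09   -0.03   -0.06   -0.07   -0.02   -0.10    0.94]
Leontief inverse L = M⁻¹:
  [  1.0603    0.0813    0.0632    0.1178    0.0497    0.0702    0.0499    0.1328]
  [  0.0799    1.1110    0.1313    0.1451    0.1306    0.0892    0.0789    0.0614]
  [  0.1095    0.1189    1.0452    0.1220    0.0779    0.0426    0.0865    0.0541]
  [  0.0668    0.0940    0.1294    1.1659    0.1300    0.1279    0.1406    0.1070]
  [  0.1088    0.0798    0.0492    0.1427    1.1165    0.0585    0.1299    0.1123]
  [  0.0662    0.1751    0.1600    0.1698    0.1743    1.1553    0.1201    0.1253]
  [  0.0996    0.1565    0.1002    0.1611    0.0946    0.1065    1.1202    0.0532]
  [  0.1258    0.1494    0.0773    0.1336    0.1244    0.0643    0.1549    1.1063]
Total output x = L · d:
  x_0 = 1.0603·17 + 0.0813·46 + 0.0632·9 + 0.1178·29 + 0.0497·48 + 0.0702·77 + 0.0499·96 + 0.1328·62 = 46.5659
  x_1 = 0.0799·17 + 1.1110·46 + 0.1313·9 + 0.1451·29 + 0.1306·48 + 0.0892·77 + 0.0789·96 + 0.0614·62 = 82.3624
  x_2 = 0.1095·17 + 0.1189·46 + 1.0452·9 + 0.1220·29 + 0.0779·48 + 0.0426·77 + 0.0865·96 + 0.0541·62 = 38.9582
  x_3 = 0.0668·17 + 0.0940·46 + 0.1294·9 + 1.1659·29 + 0.1300·48 + 0.1279·77 + 0.1406·96 + 0.1070·62 = 76.6474
  x_4 = 0.1088·17 + 0.0798·46 + 0.0492·9 + 0.1427·29 + 1.1165·48 + 0.0585·77 + 0.1299·96 + 0.1123·62 = 87.6316
  x_5 = 0.0662·17 + 0.1751·46 + 0.1600·9 + 0.1698·29 + 0.1743·48 + 1.1553·77 + 0.1201·96 + 0.1253·62 = 132.1701
  x_6 = 0.0996·17 + 0.1565·46 + 0.1002·9 + 0.1611·29 + 0.0946·48 + 0.1065·77 + 1.1202·96 + 0.0532·62 = 138.0554
  x_7 = 0.1258·17 + 0.1494·46 + 0.0773·9 + 0.1336·29 + 0.1244·48 + 0.0643·77 + 0.1549·96 + 1.1063·62 = 107.9666
Δx_6 = L[6,2] · Δd_2 = 0.1002 · 12 = 1.2021

1.2021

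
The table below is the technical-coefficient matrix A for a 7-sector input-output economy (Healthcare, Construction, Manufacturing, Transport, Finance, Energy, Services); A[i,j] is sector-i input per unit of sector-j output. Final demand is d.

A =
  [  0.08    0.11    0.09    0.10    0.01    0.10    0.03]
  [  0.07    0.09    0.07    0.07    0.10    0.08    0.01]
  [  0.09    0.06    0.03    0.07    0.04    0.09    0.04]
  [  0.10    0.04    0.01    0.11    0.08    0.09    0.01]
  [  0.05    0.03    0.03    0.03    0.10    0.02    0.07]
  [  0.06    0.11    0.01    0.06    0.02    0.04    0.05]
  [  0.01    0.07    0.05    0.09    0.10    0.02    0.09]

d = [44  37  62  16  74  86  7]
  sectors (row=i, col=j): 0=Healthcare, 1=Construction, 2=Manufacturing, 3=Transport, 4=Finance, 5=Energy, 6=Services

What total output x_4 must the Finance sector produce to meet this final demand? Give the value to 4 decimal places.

Form M = I − A:
  [  0.92   -0.11   -0.09   -0.10   -0.01   -0.10   -0.03]
  [ -0.07    0.91   -0.07   -0.07   -0.10   -0.08   -0.01]
  [ -0.09   -0.06    0.97   -0.07   -0.04   -0.09   -0.04]
  [ -0.10   -0.04   -0.01    0.89   -0.08   -0.09   -0.01]
  [ -0.05   -0.03   -0.03   -0.03    0.90   -0.02   -0.07]
  [ -0.06   -0.11   -0.01   -0.06   -0.02    0.96   -0.05]
  [ -0.01   -0.07   -0.05   -0.09   -0.10   -0.02    0.91]
Leontief inverse L = M⁻¹:
  [  1.1471    0.1815    0.1282    0.1728    0.0645    0.1654    0.0614]
  [  0.1299    1.1521    0.1049    0.1321    0.1536    0.1358    0.0423]
  [  0.1410    0.1174    1.0613    0.1276    0.0838    0.1391    0.0681]
  [  0.1549    0.0970    0.0407    1.1694    0.1256    0.1411    0.0382]
  [  0.0846    0.0683    0.0543    0.0709    1.1403    0.0520    0.0973]
  [  0.1025    0.1582    0.0389    0.1094    0.0622    1.0822    0.0723]
  [  0.0572    0.1176    0.0786    0.1449    0.1562    0.0634    1.1226]
Total output x = L · d:
  x_0 = 1.1471·44 + 0.1815·37 + 0.1282·62 + 0.1728·16 + 0.0645·74 + 0.1654·86 + 0.0614·7 = 87.3278
  x_1 = 0.1299·44 + 1.1521·37 + 0.1049·62 + 0.1321·16 + 0.1536·74 + 0.1358·86 + 0.0423·7 = 80.3015
  x_2 = 0.1410·44 + 0.1174·37 + 1.0613·62 + 0.1276·16 + 0.0838·74 + 0.1391·86 + 0.0681·7 = 97.0350
  x_3 = 0.1549·44 + 0.0970·37 + 0.0407·62 + 1.1694·16 + 0.1256·74 + 0.1411·86 + 0.0382·7 = 53.3389
  x_4 = 0.0846·44 + 0.0683·37 + 0.0543·62 + 0.0709·16 + 1.1403·74 + 0.0520·86 + 0.0973·7 = 100.2957
  x_5 = 0.1025·44 + 0.1582·37 + 0.0389·62 + 0.1094·16 + 0.0622·74 + 1.0822·86 + 0.0723·7 = 112.7043
  x_6 = 0.0572·44 + 0.1176·37 + 0.0786·62 + 0.1449·16 + 0.1562·74 + 0.0634·86 + 1.1226·7 = 38.9344

100.2957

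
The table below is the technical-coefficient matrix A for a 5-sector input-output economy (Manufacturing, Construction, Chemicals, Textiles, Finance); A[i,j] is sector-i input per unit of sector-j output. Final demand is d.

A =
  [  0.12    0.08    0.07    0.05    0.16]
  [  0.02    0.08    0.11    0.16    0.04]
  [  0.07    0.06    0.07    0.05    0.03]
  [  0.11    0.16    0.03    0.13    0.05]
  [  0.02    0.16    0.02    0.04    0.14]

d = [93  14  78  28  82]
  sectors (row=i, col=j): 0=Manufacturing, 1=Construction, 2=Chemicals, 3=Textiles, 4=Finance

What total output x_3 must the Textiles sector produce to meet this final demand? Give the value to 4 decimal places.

69.1833

Form M = I − A:
  [  0.88   -0.08   -0.07   -0.05   -0.16]
  [ -0.02    0.92   -0.11   -0.16   -0.04]
  [ -0.07   -0.06    0.93   -0.05   -0.03]
  [ -0.11   -0.16   -0.03    0.87   -0.05]
  [ -0.02   -0.16   -0.02   -0.04    0.86]
Leontief inverse L = M⁻¹:
  [  1.1694    0.1706    0.1170    0.1162    0.2363]
  [  0.0690    1.1576    0.1513    0.2295    0.0853]
  [  0.1031    0.1086    1.1003    0.0923    0.0680]
  [  0.1670    0.2516    0.0840    1.2155    0.1164]
  [  0.0502    0.2336    0.0604    0.1041    1.1911]
Total output x = L · d:
  x_0 = 1.1694·93 + 0.1706·14 + 0.1170·78 + 0.1162·28 + 0.2363·82 = 142.9095
  x_1 = 0.0690·93 + 1.1576·14 + 0.1513·78 + 0.2295·28 + 0.0853·82 = 47.8440
  x_2 = 0.1031·93 + 0.1086·14 + 1.1003·78 + 0.0923·28 + 0.0680·82 = 105.0866
  x_3 = 0.1670·93 + 0.2516·14 + 0.0840·78 + 1.2155·28 + 0.1164·82 = 69.1833
  x_4 = 0.0502·93 + 0.2336·14 + 0.0604·78 + 0.1041·28 + 1.1911·82 = 113.2352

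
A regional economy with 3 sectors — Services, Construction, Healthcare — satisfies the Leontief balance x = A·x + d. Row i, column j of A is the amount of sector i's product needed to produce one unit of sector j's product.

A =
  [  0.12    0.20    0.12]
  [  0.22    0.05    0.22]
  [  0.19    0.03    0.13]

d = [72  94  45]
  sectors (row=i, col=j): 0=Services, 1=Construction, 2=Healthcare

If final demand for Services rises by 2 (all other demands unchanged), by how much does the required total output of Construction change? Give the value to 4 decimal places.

0.7149

Form M = I − A:
  [  0.88   -0.20   -0.12]
  [ -0.22    0.95   -0.22]
  [ -0.19   -0.03    0.87]
Leontief inverse L = M⁻¹:
  [  1.2567    0.2722    0.2422]
  [  0.3574    1.1385    0.3372]
  [  0.2868    0.0987    1.2139]
Total output x = L · d:
  x_0 = 1.2567·72 + 0.2722·94 + 0.2422·45 = 126.9691
  x_1 = 0.3574·72 + 1.1385·94 + 0.3372·45 = 147.9317
  x_2 = 0.2868·72 + 0.0987·94 + 1.2139·45 = 84.5541
Δx_1 = L[1,0] · Δd_0 = 0.3574 · 2 = 0.7149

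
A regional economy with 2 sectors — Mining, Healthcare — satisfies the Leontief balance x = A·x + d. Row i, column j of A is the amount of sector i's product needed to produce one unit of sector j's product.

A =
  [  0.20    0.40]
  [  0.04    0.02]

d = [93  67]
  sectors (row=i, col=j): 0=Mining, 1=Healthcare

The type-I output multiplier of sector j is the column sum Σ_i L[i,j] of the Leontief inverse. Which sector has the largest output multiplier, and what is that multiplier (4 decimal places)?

Healthcare (1.5625)

Form M = I − A:
  [  0.80   -0.40]
  [ -0.04    0.98]
Leontief inverse L = M⁻¹:
  [  1.2760    0.5208]
  [  0.0521    1.0417]
Total output x = L · d:
  x_0 = 1.2760·93 + 0.5208·67 = 153.5677
  x_1 = 0.0521·93 + 1.0417·67 = 74.6354
Output multipliers (column sums of L):
  Mining: 1.3281
  Healthcare: 1.5625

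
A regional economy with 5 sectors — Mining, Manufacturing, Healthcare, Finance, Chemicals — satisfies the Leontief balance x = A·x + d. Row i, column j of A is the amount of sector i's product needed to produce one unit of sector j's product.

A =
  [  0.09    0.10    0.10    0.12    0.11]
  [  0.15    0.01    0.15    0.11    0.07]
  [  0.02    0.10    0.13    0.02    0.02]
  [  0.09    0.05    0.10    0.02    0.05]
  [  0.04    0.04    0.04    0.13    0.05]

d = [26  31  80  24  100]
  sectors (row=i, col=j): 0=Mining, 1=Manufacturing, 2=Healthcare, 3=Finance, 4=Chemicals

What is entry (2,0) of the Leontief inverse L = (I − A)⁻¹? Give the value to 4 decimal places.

Form M = I − A:
  [  0.91   -0.10   -0.10   -0.12   -0.11]
  [ -0.15    0.99   -0.15   -0.11   -0.07]
  [ -0.02   -0.10    0.87   -0.02   -0.02]
  [ -0.09   -0.05   -0.10    0.98   -0.05]
  [ -0.04   -0.04   -0.04   -0.13    0.95]
Leontief inverse L = M⁻¹:
  [  1.1529    0.1510    0.1868    0.1829    0.1582]
  [  0.2023    1.0669    0.2314    0.1646    0.1156]
  [  0.0544    0.1296    1.1859    0.0512    0.0435]
  [  0.1257    0.0850    0.1545    1.0591    0.0798]
  [  0.0765    0.0684    0.0887    0.1617    1.0769]
Total output x = L · d:
  x_0 = 1.1529·26 + 0.1510·31 + 0.1868·80 + 0.1829·24 + 0.1582·100 = 69.8120
  x_1 = 0.2023·26 + 1.0669·31 + 0.2314·80 + 0.1646·24 + 0.1156·100 = 72.3554
  x_2 = 0.0544·26 + 0.1296·31 + 1.1859·80 + 0.0512·24 + 0.0435·100 = 105.8857
  x_3 = 0.1257·26 + 0.0850·31 + 0.1545·80 + 1.0591·24 + 0.0798·100 = 51.6615
  x_4 = 0.0765·26 + 0.0684·31 + 0.0887·80 + 0.1617·24 + 1.0769·100 = 122.7770

L[2,0] = 0.0544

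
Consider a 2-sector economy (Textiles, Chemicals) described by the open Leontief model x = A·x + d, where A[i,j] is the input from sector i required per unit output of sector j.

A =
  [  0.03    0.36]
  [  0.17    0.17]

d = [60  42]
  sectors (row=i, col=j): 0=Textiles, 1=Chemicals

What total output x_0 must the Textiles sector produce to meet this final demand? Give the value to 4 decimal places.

Form M = I − A:
  [  0.97   -0.36]
  [ -0.17    0.83]
Leontief inverse L = M⁻¹:
  [  1.1157    0.4839]
  [  0.2285    1.3039]
Total output x = L · d:
  x_0 = 1.1157·60 + 0.4839·42 = 87.2698
  x_1 = 0.2285·60 + 1.3039·42 = 68.4769

87.2698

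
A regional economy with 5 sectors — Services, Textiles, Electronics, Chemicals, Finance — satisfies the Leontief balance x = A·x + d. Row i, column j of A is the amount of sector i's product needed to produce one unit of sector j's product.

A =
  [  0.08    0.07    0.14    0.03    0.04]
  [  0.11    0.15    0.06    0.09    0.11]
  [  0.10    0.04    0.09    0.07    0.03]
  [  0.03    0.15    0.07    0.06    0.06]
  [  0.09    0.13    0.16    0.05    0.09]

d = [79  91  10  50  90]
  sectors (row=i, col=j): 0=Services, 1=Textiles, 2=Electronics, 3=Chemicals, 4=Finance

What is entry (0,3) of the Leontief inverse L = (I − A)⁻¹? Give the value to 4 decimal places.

L[0,3] = 0.0673

Form M = I − A:
  [  0.92   -0.07   -0.14   -0.03   -0.04]
  [ -0.11    0.85   -0.06   -0.09   -0.11]
  [ -0.10   -0.04    0.91   -0.07   -0.03]
  [ -0.03   -0.15   -0.07    0.94   -0.06]
  [ -0.09   -0.13   -0.16   -0.05    0.91]
Leontief inverse L = M⁻¹:
  [  1.1336    0.1264    0.2013    0.0673    0.0762]
  [  0.1882    1.2517    0.1534    0.1465    0.1743]
  [  0.1452    0.0935    1.1462    0.1022    0.0622]
  [  0.0878    0.2248    0.1323    1.1038    0.1082]
  [  0.1693    0.2201    0.2506    0.1062    1.1482]
Total output x = L · d:
  x_0 = 1.1336·79 + 0.1264·91 + 0.2013·10 + 0.0673·50 + 0.0762·90 = 113.2874
  x_1 = 0.1882·79 + 1.2517·91 + 0.1534·10 + 0.1465·50 + 0.1743·90 = 153.3174
  x_2 = 0.1452·79 + 0.0935·91 + 1.1462·10 + 0.1022·50 + 0.0622·90 = 42.1462
  x_3 = 0.0878·79 + 0.2248·91 + 0.1323·10 + 1.1038·50 + 0.1082·90 = 93.6386
  x_4 = 0.1693·79 + 0.2201·91 + 0.2506·10 + 0.1062·50 + 1.1482·90 = 144.5631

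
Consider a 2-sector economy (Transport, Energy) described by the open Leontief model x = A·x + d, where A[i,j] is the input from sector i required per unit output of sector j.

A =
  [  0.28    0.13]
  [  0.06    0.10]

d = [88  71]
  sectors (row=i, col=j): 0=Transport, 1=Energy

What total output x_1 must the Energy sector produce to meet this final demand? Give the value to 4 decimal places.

88.0975

Form M = I − A:
  [  0.72   -0.13]
  [ -0.06    0.90]
Leontief inverse L = M⁻¹:
  [  1.4058    0.2031]
  [  0.0937    1.1246]
Total output x = L · d:
  x_0 = 1.4058·88 + 0.2031·71 = 138.1287
  x_1 = 0.0937·88 + 1.1246·71 = 88.0975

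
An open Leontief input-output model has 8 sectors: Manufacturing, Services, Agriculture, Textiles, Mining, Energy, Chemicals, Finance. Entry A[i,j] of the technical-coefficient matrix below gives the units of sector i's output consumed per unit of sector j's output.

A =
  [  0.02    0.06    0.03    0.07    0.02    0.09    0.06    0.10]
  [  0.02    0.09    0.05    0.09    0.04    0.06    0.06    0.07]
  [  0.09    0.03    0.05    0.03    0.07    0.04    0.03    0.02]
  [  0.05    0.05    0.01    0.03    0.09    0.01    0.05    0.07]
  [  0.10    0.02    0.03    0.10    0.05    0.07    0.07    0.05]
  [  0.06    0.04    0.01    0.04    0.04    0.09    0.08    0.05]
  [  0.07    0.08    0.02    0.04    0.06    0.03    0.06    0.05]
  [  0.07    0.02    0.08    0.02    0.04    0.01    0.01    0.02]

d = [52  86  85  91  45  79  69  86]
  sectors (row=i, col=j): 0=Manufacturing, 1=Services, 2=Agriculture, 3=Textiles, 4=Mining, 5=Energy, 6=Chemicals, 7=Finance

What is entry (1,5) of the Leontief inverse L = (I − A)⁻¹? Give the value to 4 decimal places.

L[1,5] = 0.0969

Form M = I − A:
  [  0.98   -0.06   -0.03   -0.07   -0.02   -0.09   -0.06   -0.10]
  [ -0.02    0.91   -0.05   -0.09   -0.04   -0.06   -0.06   -0.07]
  [ -0.09   -0.03    0.95   -0.03   -0.07   -0.04   -0.03   -0.02]
  [ -0.05   -0.05   -0.01    0.97   -0.09   -0.01   -0.05   -0.07]
  [ -0.10   -0.02   -0.03   -0.10    0.95   -0.07   -0.07   -0.05]
  [ -0.06   -0.04   -0.01   -0.04   -0.04    0.91   -0.08   -0.05]
  [ -0.07   -0.08   -0.02   -0.04   -0.06   -0.03    0.94   -0.05]
  [ -0.07   -0.02   -0.08   -0.02   -0.04   -0.01   -0.01    0.98]
Leontief inverse L = M⁻¹:
  [  1.0633    0.0961    0.0566    0.1054    0.0578    0.1243    0.0978    0.1383]
  [  0.0666    1.1306    0.0782    0.1311    0.0824    0.0969    0.1015    0.1128]
  [  0.1261    0.0595    1.0704    0.0649    0.0997    0.0745    0.0638    0.0557]
  [  0.0869    0.0792    0.0328    1.0650    0.1197    0.0400    0.0817    0.1036]
  [  0.1470    0.0604    0.0556    0.1418    1.0918    0.1114    0.1144    0.0978]
  [  0.0996    0.0753    0.0321    0.0759    0.0735    1.1265    0.1185    0.0889]
  [  0.1090    0.1164    0.0448    0.0796    0.0939    0.0657    1.0974    0.0902]
  [  0.0975    0.0408    0.0967    0.0446    0.0627    0.0345    0.0330    1.0451]
Total output x = L · d:
  x_0 = 1.0633·52 + 0.0961·86 + 0.0566·85 + 0.1054·91 + 0.0578·45 + 0.1243·79 + 0.0978·69 + 0.1383·86 = 109.0283
  x_1 = 0.0666·52 + 1.1306·86 + 0.0782·85 + 0.1311·91 + 0.0824·45 + 0.0969·79 + 0.1015·69 + 0.1128·86 = 147.3485
  x_2 = 0.1261·52 + 0.0595·86 + 1.0704·85 + 0.0649·91 + 0.0997·45 + 0.0745·79 + 0.0638·69 + 0.0557·86 = 128.1284
  x_3 = 0.0869·52 + 0.0792·86 + 0.0328·85 + 1.0650·91 + 0.1197·45 + 0.0400·79 + 0.0817·69 + 0.1036·86 = 134.1211
  x_4 = 0.1470·52 + 0.0604·86 + 0.0556·85 + 0.1418·91 + 1.0918·45 + 0.1114·79 + 0.1144·69 + 0.0978·86 = 104.7011
  x_5 = 0.0996·52 + 0.0753·86 + 0.0321·85 + 0.0759·91 + 0.0735·45 + 1.1265·79 + 0.1185·69 + 0.0889·86 = 129.4145
  x_6 = 0.1090·52 + 0.1164·86 + 0.0448·85 + 0.0796·91 + 0.0939·45 + 0.0657·79 + 1.0974·69 + 0.0902·86 = 119.6168
  x_7 = 0.0975·52 + 0.0408·86 + 0.0967·85 + 0.0446·91 + 0.0627·45 + 0.0345·79 + 0.0330·69 + 1.0451·86 = 118.5612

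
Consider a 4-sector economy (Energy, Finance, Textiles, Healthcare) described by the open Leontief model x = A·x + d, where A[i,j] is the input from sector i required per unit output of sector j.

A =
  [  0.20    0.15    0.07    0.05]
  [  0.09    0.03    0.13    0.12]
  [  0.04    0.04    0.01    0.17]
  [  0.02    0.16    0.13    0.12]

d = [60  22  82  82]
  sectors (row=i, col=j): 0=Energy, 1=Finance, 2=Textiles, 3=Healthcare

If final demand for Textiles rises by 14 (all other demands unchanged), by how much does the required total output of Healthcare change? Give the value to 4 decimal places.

Form M = I − A:
  [  0.80   -0.15   -0.07   -0.05]
  [ -0.09    0.97   -0.13   -0.12]
  [ -0.04   -0.04    0.99   -0.17]
  [ -0.02   -0.16   -0.13    0.88]
Leontief inverse L = M⁻¹:
  [  1.2856    0.2260    0.1377    0.1305]
  [  0.1364    1.0908    0.1780    0.1909]
  [  0.0685    0.0904    1.0557    0.2202]
  [  0.0641    0.2168    0.1914    1.2066]
Total output x = L · d:
  x_0 = 1.2856·60 + 0.2260·22 + 0.1377·82 + 0.1305·82 = 104.0963
  x_1 = 0.1364·60 + 1.0908·22 + 0.1780·82 + 0.1909·82 = 62.4257
  x_2 = 0.0685·60 + 0.0904·22 + 1.0557·82 + 0.2202·82 = 110.7213
  x_3 = 0.0641·60 + 0.2168·22 + 0.1914·82 + 1.2066·82 = 123.2543
Δx_3 = L[3,2] · Δd_2 = 0.1914 · 14 = 2.6802

2.6802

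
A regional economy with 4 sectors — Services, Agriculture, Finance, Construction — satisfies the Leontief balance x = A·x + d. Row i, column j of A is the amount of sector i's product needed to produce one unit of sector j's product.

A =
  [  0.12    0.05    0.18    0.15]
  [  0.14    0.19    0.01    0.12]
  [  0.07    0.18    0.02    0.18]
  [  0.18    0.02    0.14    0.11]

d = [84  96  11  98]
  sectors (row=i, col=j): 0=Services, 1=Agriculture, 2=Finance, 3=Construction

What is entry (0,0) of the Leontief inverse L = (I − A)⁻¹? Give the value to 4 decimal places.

L[0,0] = 1.2384

Form M = I − A:
  [  0.88   -0.05   -0.18   -0.15]
  [ -0.14    0.81   -0.01   -0.12]
  [ -0.07   -0.18    0.98   -0.18]
  [ -0.18   -0.02   -0.14    0.89]
Leontief inverse L = M⁻¹:
  [  1.2384    0.1433    0.2693    0.2825]
  [  0.2587    1.2772    0.0941    0.2349]
  [  0.1885    0.2630    1.0991    0.2895]
  [  0.2859    0.0990    0.2295    1.2315]
Total output x = L · d:
  x_0 = 1.2384·84 + 0.1433·96 + 0.2693·11 + 0.2825·98 = 148.4197
  x_1 = 0.2587·84 + 1.2772·96 + 0.0941·11 + 0.2349·98 = 168.3990
  x_2 = 0.1885·84 + 0.2630·96 + 1.0991·11 + 0.2895·98 = 81.5456
  x_3 = 0.2859·84 + 0.0990·96 + 0.2295·11 + 1.2315·98 = 156.7415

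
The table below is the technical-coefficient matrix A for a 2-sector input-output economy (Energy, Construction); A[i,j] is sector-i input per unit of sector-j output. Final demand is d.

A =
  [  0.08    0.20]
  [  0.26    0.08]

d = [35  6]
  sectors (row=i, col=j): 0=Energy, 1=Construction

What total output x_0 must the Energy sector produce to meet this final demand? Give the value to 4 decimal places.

42.0443

Form M = I − A:
  [  0.92   -0.20]
  [ -0.26    0.92]
Leontief inverse L = M⁻¹:
  [  1.1581    0.2518]
  [  0.3273    1.1581]
Total output x = L · d:
  x_0 = 1.1581·35 + 0.2518·6 = 42.0443
  x_1 = 0.3273·35 + 1.1581·6 = 18.4038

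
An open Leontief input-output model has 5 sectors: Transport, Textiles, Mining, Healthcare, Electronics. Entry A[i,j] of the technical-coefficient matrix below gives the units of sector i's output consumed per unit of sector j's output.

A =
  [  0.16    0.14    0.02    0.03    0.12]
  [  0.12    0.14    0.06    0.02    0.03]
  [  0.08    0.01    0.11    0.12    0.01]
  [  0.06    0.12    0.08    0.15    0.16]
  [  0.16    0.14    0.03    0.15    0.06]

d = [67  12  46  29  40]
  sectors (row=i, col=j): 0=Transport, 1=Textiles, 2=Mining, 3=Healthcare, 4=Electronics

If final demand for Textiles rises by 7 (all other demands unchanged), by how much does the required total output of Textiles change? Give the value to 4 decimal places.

Form M = I − A:
  [  0.84   -0.14   -0.02   -0.03   -0.12]
  [ -0.12    0.86   -0.06   -0.02   -0.03]
  [ -0.08   -0.01    0.89   -0.12   -0.01]
  [ -0.06   -0.12   -0.08    0.85   -0.16]
  [ -0.16   -0.14   -0.03   -0.15    0.94]
Leontief inverse L = M⁻¹:
  [  1.2744    0.2515    0.0602    0.0924    0.1871]
  [  0.2020    1.2180    0.0949    0.0627    0.0763]
  [  0.1449    0.0725    1.1501    0.1804    0.0638]
  [  0.1850    0.2466    0.1416    1.2522    0.2461]
  [  0.2812    0.2659    0.0837    0.2306    1.1484]
Total output x = L · d:
  x_0 = 1.2744·67 + 0.2515·12 + 0.0602·46 + 0.0924·29 + 0.1871·40 = 101.3339
  x_1 = 0.2020·67 + 1.2180·12 + 0.0949·46 + 0.0627·29 + 0.0763·40 = 37.3859
  x_2 = 0.1449·67 + 0.0725·12 + 1.1501·46 + 0.1804·29 + 0.0638·40 = 71.2691
  x_3 = 0.1850·67 + 0.2466·12 + 0.1416·46 + 1.2522·29 + 0.2461·40 = 68.0329
  x_4 = 0.2812·67 + 0.2659·12 + 0.0837·46 + 0.2306·29 + 1.1484·40 = 78.5005
Δx_1 = L[1,1] · Δd_1 = 1.2180 · 7 = 8.5257

8.5257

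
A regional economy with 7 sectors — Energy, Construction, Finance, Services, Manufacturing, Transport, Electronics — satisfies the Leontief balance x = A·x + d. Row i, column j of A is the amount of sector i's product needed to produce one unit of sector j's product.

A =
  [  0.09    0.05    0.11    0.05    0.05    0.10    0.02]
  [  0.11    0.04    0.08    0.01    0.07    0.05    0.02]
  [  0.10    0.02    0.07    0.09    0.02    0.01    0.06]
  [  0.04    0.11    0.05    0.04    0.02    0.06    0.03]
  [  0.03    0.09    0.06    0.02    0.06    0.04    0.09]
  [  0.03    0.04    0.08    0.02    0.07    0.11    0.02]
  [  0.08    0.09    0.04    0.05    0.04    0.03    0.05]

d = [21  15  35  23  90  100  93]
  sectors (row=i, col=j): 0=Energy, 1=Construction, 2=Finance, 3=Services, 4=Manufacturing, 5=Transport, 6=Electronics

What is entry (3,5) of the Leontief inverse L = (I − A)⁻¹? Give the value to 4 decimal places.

Form M = I − A:
  [  0.91   -0.05   -0.11   -0.05   -0.05   -0.10   -0.02]
  [ -0.11    0.96   -0.08   -0.01   -0.07   -0.05   -0.02]
  [ -0.10   -0.02    0.93   -0.09   -0.02   -0.01   -0.06]
  [ -0.04   -0.11   -0.05    0.96   -0.02   -0.06   -0.03]
  [ -0.03   -0.09   -0.06   -0.02    0.94   -0.04   -0.09]
  [ -0.03   -0.04   -0.08   -0.02   -0.07    0.89   -0.02]
  [ -0.08   -0.09   -0.04   -0.05   -0.04   -0.03    0.95]
Leontief inverse L = M⁻¹:
  [  1.1443    0.0916    0.1681    0.0838    0.0861    0.1468    0.0505]
  [  0.1560    1.0742    0.1289    0.0378    0.1004    0.0880    0.0466]
  [  0.1450    0.0583    1.1142    0.1189    0.0452    0.0450    0.0836]
  [  0.0830    0.1411    0.0924    1.0617    0.0486    0.0938    0.0507]
  [  0.0776    0.1278    0.1043    0.0455    1.0911    0.0731    0.1173]
  [  0.0694    0.0727    0.1238    0.0443    0.1000    1.1459    0.0458]
  [  0.1271    0.1270    0.0865    0.0748    0.0703    0.0668    1.0739]
Total output x = L · d:
  x_0 = 1.1443·21 + 0.0916·15 + 0.1681·35 + 0.0838·23 + 0.0861·90 + 0.1468·100 + 0.0505·93 = 60.3483
  x_1 = 0.1560·21 + 1.0742·15 + 0.1289·35 + 0.0378·23 + 0.1004·90 + 0.0880·100 + 0.0466·93 = 46.9327
  x_2 = 0.1450·21 + 0.0583·15 + 1.1142·35 + 0.1189·23 + 0.0452·90 + 0.0450·100 + 0.0836·93 = 61.9939
  x_3 = 0.0830·21 + 0.1411·15 + 0.0924·35 + 1.0617·23 + 0.0486·90 + 0.0938·100 + 0.0507·93 = 49.9796
  x_4 = 0.0776·21 + 0.1278·15 + 0.1043·35 + 0.0455·23 + 1.0911·90 + 0.0731·100 + 0.1173·93 = 124.6612
  x_5 = 0.0694·21 + 0.0727·15 + 0.1238·35 + 0.0443·23 + 0.1000·90 + 1.1459·100 + 0.0458·93 = 135.7496
  x_6 = 0.1271·21 + 0.1270·15 + 0.0865·35 + 0.0748·23 + 0.0703·90 + 0.0668·100 + 1.0739·93 = 122.1995

L[3,5] = 0.0938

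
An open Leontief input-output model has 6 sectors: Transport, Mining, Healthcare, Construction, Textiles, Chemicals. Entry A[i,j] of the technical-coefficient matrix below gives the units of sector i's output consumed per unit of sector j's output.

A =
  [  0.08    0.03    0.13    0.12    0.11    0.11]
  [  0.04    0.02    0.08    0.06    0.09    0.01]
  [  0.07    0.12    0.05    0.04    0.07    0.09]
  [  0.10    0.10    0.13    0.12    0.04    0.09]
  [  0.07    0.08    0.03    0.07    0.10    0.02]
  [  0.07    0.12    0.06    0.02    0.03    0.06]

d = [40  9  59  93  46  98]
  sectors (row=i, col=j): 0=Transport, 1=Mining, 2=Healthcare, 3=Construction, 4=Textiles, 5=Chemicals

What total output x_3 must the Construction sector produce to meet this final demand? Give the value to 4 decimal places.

Form M = I − A:
  [  0.92   -0.03   -0.13   -0.12   -0.11   -0.11]
  [ -0.04    0.98   -0.08   -0.06   -0.09   -0.01]
  [ -0.07   -0.12    0.95   -0.04   -0.07   -0.09]
  [ -0.10   -0.10   -0.13    0.88   -0.04   -0.09]
  [ -0.07   -0.08   -0.03   -0.07    0.90   -0.02]
  [ -0.07   -0.12   -0.06   -0.02   -0.03    0.94]
Leontief inverse L = M⁻¹:
  [  1.1570    0.1182    0.2120    0.1942    0.1843    0.1795]
  [  0.0798    1.0642    0.1213    0.1004    0.1316    0.0447]
  [  0.1219    0.1757    1.1092    0.0922    0.1273    0.1339]
  [  0.1753    0.1829    0.2167    1.1954    0.1150    0.1601]
  [  0.1173    0.1275    0.0835    0.1215    1.1521    0.0592]
  [  0.1116    0.1638    0.1093    0.0625    0.0779    1.0967]
Total output x = L · d:
  x_0 = 1.1570·40 + 0.1182·9 + 0.2120·59 + 0.1942·93 + 0.1843·46 + 0.1795·98 = 103.9837
  x_1 = 0.0798·40 + 1.0642·9 + 0.1213·59 + 0.1004·93 + 0.1316·46 + 0.0447·98 = 39.6954
  x_2 = 0.1219·40 + 0.1757·9 + 1.1092·59 + 0.0922·93 + 0.1273·46 + 0.1339·98 = 99.4528
  x_3 = 0.1753·40 + 0.1829·9 + 0.2167·59 + 1.1954·93 + 0.1150·46 + 0.1601·98 = 153.5965
  x_4 = 0.1173·40 + 0.1275·9 + 0.0835·59 + 0.1215·93 + 1.1521·46 + 0.0592·98 = 80.8612
  x_5 = 0.1116·40 + 0.1638·9 + 0.1093·59 + 0.0625·93 + 0.0779·46 + 1.0967·98 = 129.2630

153.5965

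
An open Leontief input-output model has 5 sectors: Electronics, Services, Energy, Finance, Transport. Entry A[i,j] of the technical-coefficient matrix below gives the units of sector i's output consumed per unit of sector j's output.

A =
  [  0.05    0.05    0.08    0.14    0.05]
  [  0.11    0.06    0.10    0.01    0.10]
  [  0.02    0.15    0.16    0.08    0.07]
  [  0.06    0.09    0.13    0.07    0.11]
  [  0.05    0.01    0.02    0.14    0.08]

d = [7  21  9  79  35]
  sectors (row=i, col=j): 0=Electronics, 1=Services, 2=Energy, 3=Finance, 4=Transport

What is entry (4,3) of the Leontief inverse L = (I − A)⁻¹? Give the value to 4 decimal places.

Form M = I − A:
  [  0.95   -0.05   -0.08   -0.14   -0.05]
  [ -0.11    0.94   -0.10   -0.01   -0.10]
  [ -0.02   -0.15    0.84   -0.08   -0.07]
  [ -0.06   -0.09   -0.13    0.93   -0.11]
  [ -0.05   -0.01   -0.02   -0.14    0.92]
Leontief inverse L = M⁻¹:
  [  1.0851    0.1009    0.1477    0.1928    0.1042]
  [  0.1435    1.1052    0.1595    0.0695    0.1484]
  [  0.0677    0.2177    1.2479    0.1408    0.1391]
  [  0.1025    0.1492    0.2075    1.1363    0.1734]
  [  0.0776    0.0449    0.0685    0.1872    1.1237]
Total output x = L · d:
  x_0 = 1.0851·7 + 0.1009·21 + 0.1477·9 + 0.1928·79 + 0.1042·35 = 29.9234
  x_1 = 0.1435·7 + 1.1052·21 + 0.1595·9 + 0.0695·79 + 0.1484·35 = 36.3365
  x_2 = 0.0677·7 + 0.2177·21 + 1.2479·9 + 0.1408·79 + 0.1391·35 = 32.2722
  x_3 = 0.1025·7 + 0.1492·21 + 0.2075·9 + 1.1363·79 + 0.1734·35 = 101.5541
  x_4 = 0.0776·7 + 0.0449·21 + 0.0685·9 + 0.1872·79 + 1.1237·35 = 56.2202

L[4,3] = 0.1872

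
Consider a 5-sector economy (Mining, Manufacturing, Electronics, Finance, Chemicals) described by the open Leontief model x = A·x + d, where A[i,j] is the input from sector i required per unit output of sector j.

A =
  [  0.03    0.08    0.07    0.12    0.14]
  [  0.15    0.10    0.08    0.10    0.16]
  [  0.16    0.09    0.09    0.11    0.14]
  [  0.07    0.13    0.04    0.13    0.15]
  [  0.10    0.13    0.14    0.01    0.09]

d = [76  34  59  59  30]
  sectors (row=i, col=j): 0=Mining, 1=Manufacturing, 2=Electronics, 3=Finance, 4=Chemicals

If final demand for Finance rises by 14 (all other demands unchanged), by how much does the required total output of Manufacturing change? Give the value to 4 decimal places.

2.8808

Form M = I − A:
  [  0.97   -0.08   -0.07   -0.12   -0.14]
  [ -0.15    0.90   -0.08   -0.10   -0.16]
  [ -0.16   -0.09    0.91   -0.11   -0.14]
  [ -0.07   -0.13   -0.04    0.87   -0.15]
  [ -0.10   -0.13   -0.14   -0.01    0.91]
Leontief inverse L = M⁻¹:
  [  1.1252    0.1815    0.1514    0.1982    0.2610]
  [  0.2689    1.2297    0.1871    0.2058    0.3203]
  [  0.2779    0.2193    1.1955    0.2181    0.3012]
  [  0.1791    0.2484    0.1345    1.2231    0.2935]
  [  0.2068    0.2321    0.2288    0.0982    1.2229]
Total output x = L · d:
  x_0 = 1.1252·76 + 0.1815·34 + 0.1514·59 + 0.1982·59 + 0.2610·30 = 120.1354
  x_1 = 0.2689·76 + 1.2297·34 + 0.1871·59 + 0.2058·59 + 0.3203·30 = 95.0348
  x_2 = 0.2779·76 + 0.2193·34 + 1.1955·59 + 0.2181·59 + 0.3012·30 = 121.0140
  x_3 = 0.1791·76 + 0.2484·34 + 0.1345·59 + 1.2231·59 + 0.2935·30 = 110.9677
  x_4 = 0.2068·76 + 0.2321·34 + 0.2288·59 + 0.0982·59 + 1.2229·30 = 79.5821
Δx_1 = L[1,3] · Δd_3 = 0.2058 · 14 = 2.8808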